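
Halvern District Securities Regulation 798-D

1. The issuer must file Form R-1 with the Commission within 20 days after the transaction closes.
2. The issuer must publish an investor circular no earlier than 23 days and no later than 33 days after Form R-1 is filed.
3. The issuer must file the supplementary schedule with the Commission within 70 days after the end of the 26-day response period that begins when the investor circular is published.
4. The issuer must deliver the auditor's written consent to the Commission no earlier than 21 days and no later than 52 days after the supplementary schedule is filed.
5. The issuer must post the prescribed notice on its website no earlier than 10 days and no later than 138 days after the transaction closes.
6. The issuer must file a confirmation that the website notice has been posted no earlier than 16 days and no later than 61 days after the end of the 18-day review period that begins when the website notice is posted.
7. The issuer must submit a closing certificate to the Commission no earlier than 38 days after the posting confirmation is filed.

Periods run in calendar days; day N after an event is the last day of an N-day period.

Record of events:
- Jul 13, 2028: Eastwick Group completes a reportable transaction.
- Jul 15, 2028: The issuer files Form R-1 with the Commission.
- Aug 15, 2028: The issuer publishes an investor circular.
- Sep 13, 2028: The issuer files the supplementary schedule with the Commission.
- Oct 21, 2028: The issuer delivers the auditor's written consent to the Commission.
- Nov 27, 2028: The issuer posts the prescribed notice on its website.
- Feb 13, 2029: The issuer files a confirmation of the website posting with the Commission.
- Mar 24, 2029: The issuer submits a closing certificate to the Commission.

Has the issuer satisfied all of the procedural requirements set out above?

Step 1: 20 days after Jul 13, 2028 (when the transaction closes) is Aug 2, 2028; completed Jul 15, 2028, before the deadline.
Step 2: the window is 23–33 days after Jul 15, 2028 (when Form R-1 is filed), so Aug 7, 2028 through Aug 17, 2028; done Aug 15, 2028 — within the window.
Step 3: 70 days after Sep 10, 2028 (end of the 26-day response period, which began when the investor circular is published on Aug 15, 2028) is Nov 19, 2028; Sep 13, 2028 is within that limit.
Step 4: the window is 21–52 days after Sep 13, 2028 (when the supplementary schedule is filed), so Oct 4, 2028 through Nov 4, 2028; Oct 21, 2028 falls inside that range.
Step 5: the window is 10–138 days after Jul 13, 2028 (when the transaction closes), so Jul 23, 2028 through Nov 28, 2028; Nov 27, 2028 falls inside that range.
Step 6: the window is 16–61 days after Dec 15, 2028 (end of the 18-day review period, which began when the website notice is posted on Nov 27, 2028), so Dec 31, 2028 through Feb 14, 2029; Feb 13, 2029 falls inside that range.
Step 7: the earliest permitted date is 38 days after Feb 13, 2029 (when the posting confirmation is filed), i.e. Mar 23, 2029; done Mar 24, 2029 — permitted.

Yes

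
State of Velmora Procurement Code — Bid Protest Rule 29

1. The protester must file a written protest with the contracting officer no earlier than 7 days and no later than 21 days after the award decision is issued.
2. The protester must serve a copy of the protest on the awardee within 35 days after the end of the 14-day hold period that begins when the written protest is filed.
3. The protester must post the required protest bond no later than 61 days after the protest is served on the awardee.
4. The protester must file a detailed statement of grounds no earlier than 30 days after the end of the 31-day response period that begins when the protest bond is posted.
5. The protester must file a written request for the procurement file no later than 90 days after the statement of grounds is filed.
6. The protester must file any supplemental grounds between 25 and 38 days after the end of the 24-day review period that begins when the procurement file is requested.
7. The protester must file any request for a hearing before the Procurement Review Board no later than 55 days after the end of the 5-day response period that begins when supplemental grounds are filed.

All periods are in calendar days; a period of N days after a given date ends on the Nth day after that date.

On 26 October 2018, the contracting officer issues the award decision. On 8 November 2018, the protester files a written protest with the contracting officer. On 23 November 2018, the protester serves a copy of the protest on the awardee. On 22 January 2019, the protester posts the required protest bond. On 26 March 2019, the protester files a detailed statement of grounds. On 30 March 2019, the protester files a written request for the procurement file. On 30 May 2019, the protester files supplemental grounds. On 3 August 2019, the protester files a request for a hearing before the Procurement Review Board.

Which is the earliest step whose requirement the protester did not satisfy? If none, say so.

(1) the permitted window runs from 26 October 2018 + 7 = 2 November 2018 to 26 October 2018 + 21 = 16 November 2018; done 8 November 2018 — within the window.
(2) due by 22 November 2018 + 35 days = 27 December 2018; completed 23 November 2018, before the deadline.
(3) due by 23 November 2018 + 61 days = 23 January 2019; 22 January 2019 is within that limit.
(4) permitted from 22 February 2019 + 30 days = 24 March 2019 onward; 26 March 2019 is on or after that date.
(5) due by 26 March 2019 + 90 days = 24 June 2019; 30 March 2019 is within that limit.
(6) the permitted window runs from 23 April 2019 + 25 = 18 May 2019 to 23 April 2019 + 38 = 31 May 2019; done 30 May 2019 — within the window.
(7) due by 4 June 2019 + 55 days = 29 July 2019; 3 August 2019 misses that deadline by 5 days.
The analysis stops there.

Step 7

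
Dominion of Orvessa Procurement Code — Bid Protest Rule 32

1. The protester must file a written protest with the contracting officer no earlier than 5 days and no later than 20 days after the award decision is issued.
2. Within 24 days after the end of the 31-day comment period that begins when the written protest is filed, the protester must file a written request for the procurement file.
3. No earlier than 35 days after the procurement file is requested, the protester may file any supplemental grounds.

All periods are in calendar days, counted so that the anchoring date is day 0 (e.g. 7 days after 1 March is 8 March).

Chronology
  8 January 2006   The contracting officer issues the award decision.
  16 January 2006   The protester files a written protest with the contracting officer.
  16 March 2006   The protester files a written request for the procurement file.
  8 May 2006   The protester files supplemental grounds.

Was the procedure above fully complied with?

No

Step 1 — 5 and 20 days from 8 January 2006 (when the award decision is issued) are 13 January 2006 and 28 January 2006 respectively; done 16 January 2006 — within the window.
Step 2 — counting 24 days from 16 February 2006 (end of the 31-day comment period, which began when the written protest is filed on 16 January 2006) gives a deadline of 12 March 2006; done 16 March 2006 — 4 days late.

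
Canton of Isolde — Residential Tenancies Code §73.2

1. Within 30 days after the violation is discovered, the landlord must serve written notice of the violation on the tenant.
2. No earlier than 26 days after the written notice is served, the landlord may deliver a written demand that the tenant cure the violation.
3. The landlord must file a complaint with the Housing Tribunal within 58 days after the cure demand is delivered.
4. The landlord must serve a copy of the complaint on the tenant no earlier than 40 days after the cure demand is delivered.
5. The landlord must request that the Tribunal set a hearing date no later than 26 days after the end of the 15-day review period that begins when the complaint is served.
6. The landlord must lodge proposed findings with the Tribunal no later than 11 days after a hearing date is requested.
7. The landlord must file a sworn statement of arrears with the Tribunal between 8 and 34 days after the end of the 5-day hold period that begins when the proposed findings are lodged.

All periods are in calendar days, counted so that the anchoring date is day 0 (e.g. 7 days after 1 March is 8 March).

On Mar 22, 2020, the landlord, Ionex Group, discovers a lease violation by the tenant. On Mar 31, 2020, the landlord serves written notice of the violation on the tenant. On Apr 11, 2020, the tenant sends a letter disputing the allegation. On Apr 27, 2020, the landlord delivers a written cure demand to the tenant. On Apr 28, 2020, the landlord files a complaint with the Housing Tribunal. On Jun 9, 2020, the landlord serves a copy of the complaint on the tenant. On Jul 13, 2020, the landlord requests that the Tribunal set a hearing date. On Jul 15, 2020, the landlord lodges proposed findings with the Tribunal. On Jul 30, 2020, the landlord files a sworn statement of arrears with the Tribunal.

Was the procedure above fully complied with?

(1) due by Mar 22, 2020 + 30 days = Apr 21, 2020; completed Mar 31, 2020, before the deadline.
(2) permitted from Mar 31, 2020 + 26 days = Apr 26, 2020 onward; done Apr 27, 2020, after the minimum wait.
(3) due by Apr 27, 2020 + 58 days = Jun 24, 2020; done Apr 28, 2020 — timely.
(4) permitted from Apr 27, 2020 + 40 days = Jun 6, 2020 onward; done Jun 9, 2020 — permitted.
(5) due by Jun 24, 2020 + 26 days = Jul 20, 2020; done Jul 13, 2020 — timely.
(6) due by Jul 13, 2020 + 11 days = Jul 24, 2020; completed Jul 15, 2020, before the deadline.
(7) the permitted window runs from Jul 20, 2020 + 8 = Jul 28, 2020 to Jul 20, 2020 + 34 = Aug 23, 2020; done Jul 30, 2020, which is between those dates.

Yes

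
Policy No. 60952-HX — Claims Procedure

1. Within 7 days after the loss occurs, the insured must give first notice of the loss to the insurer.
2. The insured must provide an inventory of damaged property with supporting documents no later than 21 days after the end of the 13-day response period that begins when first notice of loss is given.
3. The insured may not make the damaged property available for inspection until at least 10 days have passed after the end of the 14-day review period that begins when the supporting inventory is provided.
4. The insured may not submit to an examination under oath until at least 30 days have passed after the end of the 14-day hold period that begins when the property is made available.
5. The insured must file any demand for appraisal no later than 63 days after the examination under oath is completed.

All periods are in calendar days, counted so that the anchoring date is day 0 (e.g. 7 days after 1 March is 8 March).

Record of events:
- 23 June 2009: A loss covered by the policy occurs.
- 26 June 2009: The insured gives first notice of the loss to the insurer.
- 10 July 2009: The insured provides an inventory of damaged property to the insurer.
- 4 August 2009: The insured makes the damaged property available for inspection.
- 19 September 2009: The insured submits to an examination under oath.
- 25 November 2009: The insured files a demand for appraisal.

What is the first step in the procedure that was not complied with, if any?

Step 5

(1) due by 23 June 2009 + 7 days = 30 June 2009; completed 26 June 2009, before the deadline.
(2) due by 9 July 2009 + 21 days = 30 July 2009; 10 July 2009 is within that limit.
(3) permitted from 24 July 2009 + 10 days = 3 August 2009 onward; done 4 August 2009, after the minimum wait.
(4) permitted from 18 August 2009 + 30 days = 17 September 2009 onward; done 19 September 2009 — permitted.
(5) due by 19 September 2009 + 63 days = 21 November 2009; done 25 November 2009 — 4 days late.
No need to go further; step 5 was not satisfied.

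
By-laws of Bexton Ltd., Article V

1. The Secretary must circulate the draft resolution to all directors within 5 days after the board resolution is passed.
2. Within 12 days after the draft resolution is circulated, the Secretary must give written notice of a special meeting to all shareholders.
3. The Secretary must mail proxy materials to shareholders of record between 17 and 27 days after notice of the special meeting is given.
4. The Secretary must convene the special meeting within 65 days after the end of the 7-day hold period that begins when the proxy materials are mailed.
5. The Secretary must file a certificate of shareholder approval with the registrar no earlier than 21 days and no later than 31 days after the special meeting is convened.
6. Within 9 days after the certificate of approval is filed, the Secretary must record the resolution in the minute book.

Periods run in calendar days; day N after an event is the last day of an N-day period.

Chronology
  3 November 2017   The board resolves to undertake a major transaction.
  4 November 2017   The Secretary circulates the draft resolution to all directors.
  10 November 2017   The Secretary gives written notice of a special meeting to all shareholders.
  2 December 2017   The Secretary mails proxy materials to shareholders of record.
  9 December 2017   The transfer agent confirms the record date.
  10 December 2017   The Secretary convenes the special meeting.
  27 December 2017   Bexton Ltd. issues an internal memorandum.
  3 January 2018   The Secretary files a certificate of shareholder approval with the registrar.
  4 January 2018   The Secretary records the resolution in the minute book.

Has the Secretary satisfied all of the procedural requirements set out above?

(1) due by 3 November 2017 + 5 days = 8 November 2017; 4 November 2017 is within that limit.
(2) due by 4 November 2017 + 12 days = 16 November 2017; completed 10 November 2017, before the deadline.
(3) the permitted window runs from 10 November 2017 + 17 = 27 November 2017 to 10 November 2017 + 27 = 7 December 2017; 2 December 2017 falls inside that range.
(4) due by 9 December 2017 + 65 days = 12 February 2018; completed 10 December 2017, before the deadline.
(5) the permitted window runs from 10 December 2017 + 21 = 31 December 2017 to 10 December 2017 + 31 = 10 January 2018; done 3 January 2018, which is between those dates.
(6) due by 3 January 2018 + 9 days = 12 January 2018; 4 January 2018 is within that limit.

Yes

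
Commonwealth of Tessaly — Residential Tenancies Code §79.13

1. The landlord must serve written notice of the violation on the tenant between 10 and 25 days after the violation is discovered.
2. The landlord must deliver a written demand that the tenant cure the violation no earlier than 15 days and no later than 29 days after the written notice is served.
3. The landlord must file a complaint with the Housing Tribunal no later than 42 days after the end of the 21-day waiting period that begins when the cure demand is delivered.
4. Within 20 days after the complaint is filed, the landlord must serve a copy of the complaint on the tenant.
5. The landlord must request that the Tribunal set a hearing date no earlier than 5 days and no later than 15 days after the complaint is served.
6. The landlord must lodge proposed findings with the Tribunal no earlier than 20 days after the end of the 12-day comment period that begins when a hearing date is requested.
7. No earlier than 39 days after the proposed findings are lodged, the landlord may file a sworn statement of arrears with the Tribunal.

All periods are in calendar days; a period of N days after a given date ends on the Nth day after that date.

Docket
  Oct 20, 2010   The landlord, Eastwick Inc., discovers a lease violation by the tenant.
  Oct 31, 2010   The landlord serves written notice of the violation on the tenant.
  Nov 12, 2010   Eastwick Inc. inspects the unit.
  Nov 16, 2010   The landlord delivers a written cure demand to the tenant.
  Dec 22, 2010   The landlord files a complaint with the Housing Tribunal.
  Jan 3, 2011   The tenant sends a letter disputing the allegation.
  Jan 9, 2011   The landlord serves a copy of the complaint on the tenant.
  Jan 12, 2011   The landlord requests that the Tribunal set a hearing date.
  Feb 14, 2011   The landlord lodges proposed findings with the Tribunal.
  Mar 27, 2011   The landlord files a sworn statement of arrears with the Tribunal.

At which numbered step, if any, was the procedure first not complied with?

Step 5

Step 1 — 10 and 25 days from Oct 20, 2010 (when the violation is discovered) are Oct 30, 2010 and Nov 14, 2010 respectively; done Oct 31, 2010 — within the window.
Step 2 — 15 and 29 days from Oct 31, 2010 (when the written notice is served) are Nov 15, 2010 and Nov 29, 2010 respectively; Nov 16, 2010 falls inside that range.
Step 3 — counting 42 days from Dec 7, 2010 (end of the 21-day waiting period, which began when the cure demand is delivered on Nov 16, 2010) gives a deadline of Jan 18, 2011; Dec 22, 2010 is within that limit.
Step 4 — counting 20 days from Dec 22, 2010 (when the complaint is filed) gives a deadline of Jan 11, 2011; done Jan 9, 2011 — timely.
Step 5 — 5 and 15 days from Jan 9, 2011 (when the complaint is served) are Jan 14, 2011 and Jan 24, 2011 respectively; done Jan 12, 2011 — 2 days before the window opened.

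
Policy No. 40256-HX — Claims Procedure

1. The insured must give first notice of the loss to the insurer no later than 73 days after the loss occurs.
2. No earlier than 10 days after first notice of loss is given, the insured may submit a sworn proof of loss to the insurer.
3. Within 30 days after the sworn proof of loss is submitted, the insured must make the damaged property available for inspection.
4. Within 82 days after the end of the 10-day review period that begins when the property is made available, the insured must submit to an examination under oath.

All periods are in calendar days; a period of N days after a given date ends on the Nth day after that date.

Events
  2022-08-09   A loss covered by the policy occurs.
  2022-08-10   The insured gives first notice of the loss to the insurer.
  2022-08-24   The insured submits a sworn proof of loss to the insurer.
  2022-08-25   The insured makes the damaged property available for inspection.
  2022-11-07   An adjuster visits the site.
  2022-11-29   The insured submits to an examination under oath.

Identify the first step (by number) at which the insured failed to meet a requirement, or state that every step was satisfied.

Step 4

Step 1: 73 days after 2022-08-09 (when the loss occurs) is 2022-10-21; done 2022-08-10 — timely.
Step 2: the earliest permitted date is 10 days after 2022-08-10 (when first notice of loss is given), i.e. 2022-08-20; done 2022-08-24, after the minimum wait.
Step 3: 30 days after 2022-08-24 (when the sworn proof of loss is submitted) is 2022-09-23; done 2022-08-25 — timely.
Step 4: 82 days after 2022-09-04 (end of the 10-day review period, which began when the property is made available on 2022-08-25) is 2022-11-25; 2022-11-29 misses that deadline by 4 days.
The analysis stops there.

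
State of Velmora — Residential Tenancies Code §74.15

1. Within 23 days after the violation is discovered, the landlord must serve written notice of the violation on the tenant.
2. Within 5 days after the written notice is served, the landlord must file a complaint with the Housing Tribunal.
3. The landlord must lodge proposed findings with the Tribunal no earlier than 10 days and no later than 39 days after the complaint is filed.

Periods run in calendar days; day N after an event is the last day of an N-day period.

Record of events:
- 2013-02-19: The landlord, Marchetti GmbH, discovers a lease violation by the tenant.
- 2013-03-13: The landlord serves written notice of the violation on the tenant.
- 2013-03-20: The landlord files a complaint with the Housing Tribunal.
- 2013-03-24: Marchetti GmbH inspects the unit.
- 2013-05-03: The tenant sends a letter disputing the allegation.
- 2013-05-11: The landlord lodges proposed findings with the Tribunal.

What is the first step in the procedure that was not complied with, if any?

Step 1: 23 days after 2013-02-19 (when the violation is discovered) is 2013-03-14; 2013-03-13 is within that limit.
Step 2: 5 days after 2013-03-13 (when the written notice is served) is 2013-03-18; done 2013-03-20 — 2 days late.
The analysis stops there.

Step 2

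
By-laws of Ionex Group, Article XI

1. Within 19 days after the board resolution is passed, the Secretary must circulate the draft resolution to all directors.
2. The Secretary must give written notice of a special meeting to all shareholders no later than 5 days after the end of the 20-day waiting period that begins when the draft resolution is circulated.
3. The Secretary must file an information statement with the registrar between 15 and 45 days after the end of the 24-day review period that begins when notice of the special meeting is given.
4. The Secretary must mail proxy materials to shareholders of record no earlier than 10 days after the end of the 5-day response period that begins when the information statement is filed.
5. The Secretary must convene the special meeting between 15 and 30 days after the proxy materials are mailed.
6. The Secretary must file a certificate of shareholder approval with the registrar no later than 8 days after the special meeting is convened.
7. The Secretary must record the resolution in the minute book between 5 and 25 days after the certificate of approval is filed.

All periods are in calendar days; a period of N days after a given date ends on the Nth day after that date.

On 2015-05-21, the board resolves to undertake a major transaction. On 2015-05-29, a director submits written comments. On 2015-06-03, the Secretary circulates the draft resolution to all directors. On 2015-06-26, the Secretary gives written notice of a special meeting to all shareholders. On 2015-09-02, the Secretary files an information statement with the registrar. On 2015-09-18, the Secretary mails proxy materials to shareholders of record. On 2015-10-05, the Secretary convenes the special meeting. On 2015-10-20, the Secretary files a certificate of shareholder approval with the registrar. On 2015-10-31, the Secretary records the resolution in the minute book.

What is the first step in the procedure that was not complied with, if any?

Step 1: 19 days after 2015-05-21 (when the board resolution is passed) is 2015-06-09; 2015-06-03 is within that limit.
Step 2: 5 days after 2015-06-23 (end of the 20-day waiting period, which began when the draft resolution is circulated on 2015-06-03) is 2015-06-28; done 2015-06-26 — timely.
Step 3: the window is 15–45 days after 2015-07-20 (end of the 24-day review period, which began when notice of the special meeting is given on 2015-06-26), so 2015-08-04 through 2015-09-03; done 2015-09-02, which is between those dates.
Step 4: the earliest permitted date is 10 days after 2015-09-07 (end of the 5-day response period, which began when the information statement is filed on 2015-09-02), i.e. 2015-09-17; 2015-09-18 is on or after that date.
Step 5: the window is 15–30 days after 2015-09-18 (when the proxy materials are mailed), so 2015-10-03 through 2015-10-18; 2015-10-05 falls inside that range.
Step 6: 8 days after 2015-10-05 (when the special meeting is convened) is 2015-10-13; not done until 2015-10-20, 7 days after the deadline.
The procedure was therefore not followed at step 6.

Step 6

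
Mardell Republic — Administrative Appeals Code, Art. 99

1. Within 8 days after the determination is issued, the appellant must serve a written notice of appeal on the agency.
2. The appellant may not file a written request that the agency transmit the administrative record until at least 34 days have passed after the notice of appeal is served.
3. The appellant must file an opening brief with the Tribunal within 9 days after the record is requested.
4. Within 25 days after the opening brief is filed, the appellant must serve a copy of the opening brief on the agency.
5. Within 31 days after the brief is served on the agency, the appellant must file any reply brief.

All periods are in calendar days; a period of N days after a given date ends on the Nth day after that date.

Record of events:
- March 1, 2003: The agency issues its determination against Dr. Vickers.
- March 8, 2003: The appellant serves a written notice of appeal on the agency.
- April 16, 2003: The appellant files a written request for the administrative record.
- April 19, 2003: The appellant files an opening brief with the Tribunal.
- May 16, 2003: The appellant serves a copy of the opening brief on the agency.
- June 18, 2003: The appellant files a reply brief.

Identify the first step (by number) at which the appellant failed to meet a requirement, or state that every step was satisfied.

Step 4

Step 1 — counting 8 days from March 1, 2003 (when the determination is issued) gives a deadline of March 9, 2003; March 8, 2003 is within that limit.
Step 2 — must wait 34 days from March 8, 2003 (when the notice of appeal is served), so not before April 11, 2003; done April 16, 2003, after the minimum wait.
Step 3 — counting 9 days from April 16, 2003 (when the record is requested) gives a deadline of April 25, 2003; done April 19, 2003 — timely.
Step 4 — counting 25 days from April 19, 2003 (when the opening brief is filed) gives a deadline of May 14, 2003; done May 16, 2003 — 2 days late.
That is the first point of non-compliance.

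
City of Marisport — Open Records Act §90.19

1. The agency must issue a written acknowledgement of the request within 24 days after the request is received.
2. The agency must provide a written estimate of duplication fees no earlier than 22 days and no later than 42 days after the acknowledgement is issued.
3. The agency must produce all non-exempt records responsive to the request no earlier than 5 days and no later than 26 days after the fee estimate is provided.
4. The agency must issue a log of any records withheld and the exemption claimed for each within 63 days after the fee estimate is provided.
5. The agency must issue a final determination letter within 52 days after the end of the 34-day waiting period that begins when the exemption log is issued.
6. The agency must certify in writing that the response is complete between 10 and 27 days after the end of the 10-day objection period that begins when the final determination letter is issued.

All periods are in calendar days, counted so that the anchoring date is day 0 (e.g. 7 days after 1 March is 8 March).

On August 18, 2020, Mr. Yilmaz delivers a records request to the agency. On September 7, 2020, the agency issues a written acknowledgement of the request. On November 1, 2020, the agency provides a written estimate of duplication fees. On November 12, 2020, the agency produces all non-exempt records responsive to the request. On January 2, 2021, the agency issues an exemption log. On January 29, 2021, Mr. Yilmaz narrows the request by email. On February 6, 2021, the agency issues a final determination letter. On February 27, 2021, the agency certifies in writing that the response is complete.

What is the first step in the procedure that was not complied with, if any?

Step 2

Step 1: 24 days after August 18, 2020 (when the request is received) is September 11, 2020; September 7, 2020 is within that limit.
Step 2: the window is 22–42 days after September 7, 2020 (when the acknowledgement is issued), so September 29, 2020 through October 19, 2020; done November 1, 2020 — 13 days after the window closed.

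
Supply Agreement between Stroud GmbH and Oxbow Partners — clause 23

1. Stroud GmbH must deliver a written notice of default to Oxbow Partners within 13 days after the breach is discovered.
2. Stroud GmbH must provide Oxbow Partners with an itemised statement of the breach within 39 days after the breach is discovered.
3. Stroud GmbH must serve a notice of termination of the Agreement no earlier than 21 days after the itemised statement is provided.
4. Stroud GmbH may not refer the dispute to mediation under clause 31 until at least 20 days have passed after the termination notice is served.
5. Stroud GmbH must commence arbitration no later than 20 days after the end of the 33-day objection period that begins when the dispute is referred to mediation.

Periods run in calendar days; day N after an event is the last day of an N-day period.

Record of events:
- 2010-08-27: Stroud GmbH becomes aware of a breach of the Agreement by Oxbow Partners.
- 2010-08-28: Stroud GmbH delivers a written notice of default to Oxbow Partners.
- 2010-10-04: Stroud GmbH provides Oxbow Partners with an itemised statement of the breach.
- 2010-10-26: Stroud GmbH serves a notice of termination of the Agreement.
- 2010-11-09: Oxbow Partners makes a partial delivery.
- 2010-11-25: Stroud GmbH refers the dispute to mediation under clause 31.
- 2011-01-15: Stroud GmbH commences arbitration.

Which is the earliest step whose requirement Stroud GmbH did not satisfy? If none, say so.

Step 1 — counting 13 days from 2010-08-27 (when the breach is discovered) gives a deadline of 2010-09-09; completed 2010-08-28, before the deadline.
Step 2 — counting 39 days from 2010-08-27 (when the breach is discovered) gives a deadline of 2010-10-05; done 2010-10-04 — timely.
Step 3 — must wait 21 days from 2010-10-04 (when the itemised statement is provided), so not before 2010-10-25; 2010-10-26 is on or after that date.
Step 4 — must wait 20 days from 2010-10-26 (when the termination notice is served), so not before 2010-11-15; 2010-11-25 is on or after that date.
Step 5 — counting 20 days from 2010-12-28 (end of the 33-day objection period, which began when the dispute is referred to mediation on 2010-11-25) gives a deadline of 2011-01-17; completed 2011-01-15, before the deadline.

None — every step was satisfied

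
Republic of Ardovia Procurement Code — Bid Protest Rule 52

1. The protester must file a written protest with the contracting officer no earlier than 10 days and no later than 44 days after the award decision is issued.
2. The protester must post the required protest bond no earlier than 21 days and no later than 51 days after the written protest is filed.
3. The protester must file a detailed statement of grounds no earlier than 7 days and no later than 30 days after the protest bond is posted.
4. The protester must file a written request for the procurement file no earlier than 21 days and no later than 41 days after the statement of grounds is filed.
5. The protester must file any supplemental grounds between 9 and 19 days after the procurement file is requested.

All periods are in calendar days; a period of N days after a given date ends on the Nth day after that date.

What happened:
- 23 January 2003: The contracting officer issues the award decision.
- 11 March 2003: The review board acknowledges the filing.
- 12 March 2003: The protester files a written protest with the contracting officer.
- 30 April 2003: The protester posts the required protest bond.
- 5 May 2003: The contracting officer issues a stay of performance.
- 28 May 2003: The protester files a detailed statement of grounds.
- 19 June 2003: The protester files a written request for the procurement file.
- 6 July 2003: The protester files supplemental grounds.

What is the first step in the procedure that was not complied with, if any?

Step 1 — 10 and 44 days from 23 January 2003 (when the award decision is issued) are 2 February 2003 and 8 March 2003 respectively; done 12 March 2003 — 4 days after the window closed.
No need to go further; step 1 was not satisfied.

Step 1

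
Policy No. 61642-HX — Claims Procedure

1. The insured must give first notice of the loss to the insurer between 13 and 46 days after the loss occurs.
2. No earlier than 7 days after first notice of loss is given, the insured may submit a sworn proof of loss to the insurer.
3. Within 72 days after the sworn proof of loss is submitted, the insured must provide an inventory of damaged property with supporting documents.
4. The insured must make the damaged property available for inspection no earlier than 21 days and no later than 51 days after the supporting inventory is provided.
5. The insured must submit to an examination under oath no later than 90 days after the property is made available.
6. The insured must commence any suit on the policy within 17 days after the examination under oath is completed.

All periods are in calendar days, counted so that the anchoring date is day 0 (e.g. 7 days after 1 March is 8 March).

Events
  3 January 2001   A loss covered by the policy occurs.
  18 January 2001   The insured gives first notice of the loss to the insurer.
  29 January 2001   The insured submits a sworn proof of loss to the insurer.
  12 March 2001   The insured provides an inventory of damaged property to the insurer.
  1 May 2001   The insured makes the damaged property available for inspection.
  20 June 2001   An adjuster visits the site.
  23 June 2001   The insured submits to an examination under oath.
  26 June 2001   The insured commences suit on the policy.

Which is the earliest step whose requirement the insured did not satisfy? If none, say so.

None — every step was satisfied

Step 1 — 13 and 46 days from 3 January 2001 (when the loss occurs) are 16 January 2001 and 18 February 2001 respectively; done 18 January 2001, which is between those dates.
Step 2 — must wait 7 days from 18 January 2001 (when first notice of loss is given), so not before 25 January 2001; 29 January 2001 is on or after that date.
Step 3 — counting 72 days from 29 January 2001 (when the sworn proof of loss is submitted) gives a deadline of 11 April 2001; completed 12 March 2001, before the deadline.
Step 4 — 21 and 51 days from 12 March 2001 (when the supporting inventory is provided) are 2 April 2001 and 2 May 2001 respectively; done 1 May 2001, which is between those dates.
Step 5 — counting 90 days from 1 May 2001 (when the property is made available) gives a deadline of 30 July 2001; 23 June 2001 is within that limit.
Step 6 — counting 17 days from 23 June 2001 (when the examination under oath is completed) gives a deadline of 10 July 2001; 26 June 2001 is within that limit.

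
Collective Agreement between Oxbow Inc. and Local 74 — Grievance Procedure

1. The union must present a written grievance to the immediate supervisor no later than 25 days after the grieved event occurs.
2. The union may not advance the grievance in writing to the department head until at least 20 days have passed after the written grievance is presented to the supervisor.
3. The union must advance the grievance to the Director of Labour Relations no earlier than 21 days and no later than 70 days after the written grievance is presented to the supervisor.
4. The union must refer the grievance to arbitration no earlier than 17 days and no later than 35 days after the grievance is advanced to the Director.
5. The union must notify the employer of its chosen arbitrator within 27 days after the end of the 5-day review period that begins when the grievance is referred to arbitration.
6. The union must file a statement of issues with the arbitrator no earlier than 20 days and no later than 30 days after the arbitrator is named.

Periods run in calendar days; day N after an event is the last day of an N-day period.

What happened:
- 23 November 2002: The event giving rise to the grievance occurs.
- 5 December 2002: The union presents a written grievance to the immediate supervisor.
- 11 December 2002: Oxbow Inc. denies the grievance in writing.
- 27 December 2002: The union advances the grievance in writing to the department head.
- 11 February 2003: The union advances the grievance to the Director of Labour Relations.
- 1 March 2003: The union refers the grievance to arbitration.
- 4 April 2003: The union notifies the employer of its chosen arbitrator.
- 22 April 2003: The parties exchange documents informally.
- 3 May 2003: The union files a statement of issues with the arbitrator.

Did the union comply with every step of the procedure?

(1) due by 23 November 2002 + 25 days = 18 December 2002; 5 December 2002 is within that limit.
(2) permitted from 5 December 2002 + 20 days = 25 December 2002 onward; done 27 December 2002, after the minimum wait.
(3) the permitted window runs from 5 December 2002 + 21 = 26 December 2002 to 5 December 2002 + 70 = 13 February 2003; done 11 February 2003 — within the window.
(4) the permitted window runs from 11 February 2003 + 17 = 28 February 2003 to 11 February 2003 + 35 = 18 March 2003; done 1 March 2003, which is between those dates.
(5) due by 6 March 2003 + 27 days = 2 April 2003; not done until 4 April 2003, 2 days after the deadline.
That is the first point of non-compliance.

No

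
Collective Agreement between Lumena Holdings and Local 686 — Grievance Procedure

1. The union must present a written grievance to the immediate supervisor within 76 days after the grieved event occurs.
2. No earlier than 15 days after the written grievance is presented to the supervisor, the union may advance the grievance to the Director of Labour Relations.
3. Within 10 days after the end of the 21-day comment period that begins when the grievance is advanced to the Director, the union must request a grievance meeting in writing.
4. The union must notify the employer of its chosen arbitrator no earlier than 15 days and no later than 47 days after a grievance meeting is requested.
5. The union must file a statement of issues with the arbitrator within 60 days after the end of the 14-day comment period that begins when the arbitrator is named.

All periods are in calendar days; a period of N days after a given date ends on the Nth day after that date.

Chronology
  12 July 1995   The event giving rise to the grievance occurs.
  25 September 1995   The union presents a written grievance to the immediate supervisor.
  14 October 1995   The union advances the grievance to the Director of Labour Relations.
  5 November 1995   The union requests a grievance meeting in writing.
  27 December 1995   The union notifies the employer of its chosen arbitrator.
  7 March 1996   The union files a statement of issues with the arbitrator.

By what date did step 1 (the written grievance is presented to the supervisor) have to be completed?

Step 1 runs from 12 July 1995, when the grieved event occurs. 76 days after 12 July 1995 is 26 September 1995.

26 September 1995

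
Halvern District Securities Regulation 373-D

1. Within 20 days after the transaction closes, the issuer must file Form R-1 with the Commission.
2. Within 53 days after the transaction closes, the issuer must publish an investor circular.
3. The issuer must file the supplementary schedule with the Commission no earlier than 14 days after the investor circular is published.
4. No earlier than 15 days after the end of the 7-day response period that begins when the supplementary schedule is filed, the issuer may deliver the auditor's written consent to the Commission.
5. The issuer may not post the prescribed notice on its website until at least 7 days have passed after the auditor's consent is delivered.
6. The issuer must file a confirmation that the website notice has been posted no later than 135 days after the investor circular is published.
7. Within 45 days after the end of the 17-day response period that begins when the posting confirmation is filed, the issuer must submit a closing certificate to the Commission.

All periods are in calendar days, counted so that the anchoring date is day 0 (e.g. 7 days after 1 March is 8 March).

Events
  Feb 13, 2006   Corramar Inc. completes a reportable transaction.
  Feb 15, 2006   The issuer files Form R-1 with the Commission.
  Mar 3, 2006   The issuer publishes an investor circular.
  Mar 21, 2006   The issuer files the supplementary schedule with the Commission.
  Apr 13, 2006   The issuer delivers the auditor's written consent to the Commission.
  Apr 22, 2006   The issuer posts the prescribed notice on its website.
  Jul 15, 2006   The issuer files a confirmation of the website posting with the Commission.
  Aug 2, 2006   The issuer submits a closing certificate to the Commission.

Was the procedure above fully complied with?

Yes

Step 1 — counting 20 days from Feb 13, 2006 (when the transaction closes) gives a deadline of Mar 5, 2006; completed Feb 15, 2006, before the deadline.
Step 2 — counting 53 days from Feb 13, 2006 (when the transaction closes) gives a deadline of Apr 7, 2006; done Mar 3, 2006 — timely.
Step 3 — must wait 14 days from Mar 3, 2006 (when the investor circular is published), so not before Mar 17, 2006; done Mar 21, 2006 — permitted.
Step 4 — must wait 15 days from Mar 28, 2006 (end of the 7-day response period, which began when the supplementary schedule is filed on Mar 21, 2006), so not before Apr 12, 2006; Apr 13, 2006 is on or after that date.
Step 5 — must wait 7 days from Apr 13, 2006 (when the auditor's consent is delivered), so not before Apr 20, 2006; Apr 22, 2006 is on or after that date.
Step 6 — counting 135 days from Mar 3, 2006 (when the investor circular is published) gives a deadline of Jul 16, 2006; done Jul 15, 2006 — timely.
Step 7 — counting 45 days from Aug 1, 2006 (end of the 17-day response period, which began when the posting confirmation is filed on Jul 15, 2006) gives a deadline of Sep 15, 2006; Aug 2, 2006 is within that limit.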